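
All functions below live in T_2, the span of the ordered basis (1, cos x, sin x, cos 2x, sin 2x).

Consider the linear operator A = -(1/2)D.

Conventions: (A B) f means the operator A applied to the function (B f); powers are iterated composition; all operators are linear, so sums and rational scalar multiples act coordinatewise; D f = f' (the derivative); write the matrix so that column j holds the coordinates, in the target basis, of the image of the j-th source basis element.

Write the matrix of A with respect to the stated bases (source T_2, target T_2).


the matrix is [[0, 0, 0, 0, 0]; [0, 0, -1/2, 0, 0]; [0, 1/2, 0, 0, 0]; [0, 0, 0, 0, -1]; [0, 0, 0, 1, 0]] (rows listed top to bottom)

image of 1: 0
image of cos x: (1/2)sin x
image of sin x: -(1/2)cos x
image of cos 2x: sin 2x
image of sin 2x: -cos 2x
each image's coordinates form column j of the matrix


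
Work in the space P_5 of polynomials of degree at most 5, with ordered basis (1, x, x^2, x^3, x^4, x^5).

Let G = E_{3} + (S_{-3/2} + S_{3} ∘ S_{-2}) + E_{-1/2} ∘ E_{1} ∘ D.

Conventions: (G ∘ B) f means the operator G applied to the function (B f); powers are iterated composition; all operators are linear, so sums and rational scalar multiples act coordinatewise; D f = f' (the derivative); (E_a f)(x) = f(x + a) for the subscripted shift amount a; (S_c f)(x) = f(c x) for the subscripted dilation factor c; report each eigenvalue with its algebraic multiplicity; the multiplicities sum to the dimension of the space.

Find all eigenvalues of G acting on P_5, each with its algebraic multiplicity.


λ = -249043/32 (multiplicity 1), λ = -1747/8 (multiplicity 1), λ = -13/2 (multiplicity 1), λ = 3 (multiplicity 1), λ = 157/4 (multiplicity 1), λ = 20833/16 (multiplicity 1)

image of 1: 3
image of x: -(13/2)x + 4
image of x^2: (157/4)x^2 + 8x + 10
image of x^3: -(1747/8)x^3 + 12x^2 + 30x + 111/4
image of x^4: (20833/16)x^4 + 16x^3 + 60x^2 + 111x + 163/2
image of x^5: -(249043/32)x^5 + 20x^4 + 100x^3 + (555/2)x^2 + (815/2)x + 3893/16
the matrix is upper triangular; its diagonal is (3, -13/2, 157/4, -1747/8, 20833/16, -249043/32)
for a triangular matrix the eigenvalues are the diagonal entries, with algebraic multiplicity their repetition count


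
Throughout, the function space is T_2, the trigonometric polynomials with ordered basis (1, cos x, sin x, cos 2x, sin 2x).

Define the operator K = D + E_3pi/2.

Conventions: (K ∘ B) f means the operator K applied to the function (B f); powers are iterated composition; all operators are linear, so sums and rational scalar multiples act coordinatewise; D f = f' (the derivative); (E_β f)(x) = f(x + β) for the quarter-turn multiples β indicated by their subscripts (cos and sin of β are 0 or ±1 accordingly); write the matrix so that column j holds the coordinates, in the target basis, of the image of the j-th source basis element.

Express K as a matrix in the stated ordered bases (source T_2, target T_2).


the matrix is [[1, 0, 0, 0, 0]; [0, 0, 0, 0, 0]; [0, 0, 0, 0, 0]; [0, 0, 0, -1, 2]; [0, 0, 0, -2, -1]] (rows listed top to bottom)

image of 1: 1
image of cos x: 0
image of sin x: 0
image of cos 2x: -cos 2x - 2sin 2x
image of sin 2x: 2cos 2x - sin 2x
each image's coordinates form column j of the matrix


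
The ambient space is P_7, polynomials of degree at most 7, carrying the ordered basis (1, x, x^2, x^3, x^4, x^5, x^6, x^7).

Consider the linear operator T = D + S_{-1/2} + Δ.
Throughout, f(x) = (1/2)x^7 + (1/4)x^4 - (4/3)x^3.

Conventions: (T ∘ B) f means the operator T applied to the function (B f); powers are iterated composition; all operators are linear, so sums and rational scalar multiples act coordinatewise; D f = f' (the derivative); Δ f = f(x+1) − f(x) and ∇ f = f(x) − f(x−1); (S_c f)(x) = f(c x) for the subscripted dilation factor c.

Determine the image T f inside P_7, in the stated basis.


the result is g(x) = -(1/256)x^7 + 7x^6 + (21/2)x^5 + (1121/64)x^4 + (59/3)x^3 + 4x^2 + (1/2)x - 7/12

D f = (7/2)x^6 + x^3 - 4x^2
S_{-1/2} f = -(1/256)x^7 + (1/64)x^4 + (1/6)x^3
Δ f = (7/2)x^6 + (21/2)x^5 + (35/2)x^4 + (37/2)x^3 + 8x^2 + (1/2)x - 7/12
(D + S_{-1/2} + Δ) f = -(1/256)x^7 + 7x^6 + (21/2)x^5 + (1121/64)x^4 + (59/3)x^3 + 4x^2 + (1/2)x - 7/12


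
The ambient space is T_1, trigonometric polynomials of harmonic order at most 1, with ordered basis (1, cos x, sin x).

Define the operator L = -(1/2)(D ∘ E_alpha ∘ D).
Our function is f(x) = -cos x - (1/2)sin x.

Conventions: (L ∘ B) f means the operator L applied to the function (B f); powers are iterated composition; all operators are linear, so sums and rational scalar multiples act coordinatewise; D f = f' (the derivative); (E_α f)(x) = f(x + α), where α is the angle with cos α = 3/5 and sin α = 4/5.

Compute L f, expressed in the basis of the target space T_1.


D f = -(1/2)cos x + sin x
E_alpha D f = (1/2)cos x + sin x
D E_alpha D f = cos x - (1/2)sin x
(-(1/2)(D ∘ E_alpha ∘ D)) f = -(1/2)cos x + (1/4)sin x

g(x) = -(1/2)cos x + (1/4)sin x


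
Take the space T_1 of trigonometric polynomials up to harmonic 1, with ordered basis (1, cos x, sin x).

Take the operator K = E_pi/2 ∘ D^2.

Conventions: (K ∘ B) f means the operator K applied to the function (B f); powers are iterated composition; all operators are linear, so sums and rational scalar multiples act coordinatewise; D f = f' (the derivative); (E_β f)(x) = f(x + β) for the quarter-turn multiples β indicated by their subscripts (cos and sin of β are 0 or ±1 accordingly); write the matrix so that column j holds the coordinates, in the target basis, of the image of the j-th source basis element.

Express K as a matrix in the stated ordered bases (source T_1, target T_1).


the matrix is [[0, 0, 0]; [0, 0, -1]; [0, 1, 0]] (rows listed top to bottom)

image of 1: 0
image of cos x: sin x
image of sin x: -cos x
each image's coordinates form column j of the matrix


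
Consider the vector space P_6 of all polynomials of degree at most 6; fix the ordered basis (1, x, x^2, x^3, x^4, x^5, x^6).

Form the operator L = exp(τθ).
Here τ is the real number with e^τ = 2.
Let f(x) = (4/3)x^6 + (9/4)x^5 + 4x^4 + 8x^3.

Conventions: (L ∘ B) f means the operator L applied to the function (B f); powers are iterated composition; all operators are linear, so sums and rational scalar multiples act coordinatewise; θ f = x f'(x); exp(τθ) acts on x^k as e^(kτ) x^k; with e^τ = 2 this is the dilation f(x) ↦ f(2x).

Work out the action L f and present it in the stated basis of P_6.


exp(τθ) x^k = e^(kτ) x^k; with e^τ = 2 this sends x^k to 2^k x^k
x^3 ↦ 8 x^3
x^4 ↦ 16 x^4
x^5 ↦ 32 x^5
x^6 ↦ 64 x^6
applying this coordinatewise to f: exp(τθ) f = (256/3)x^6 + 72x^5 + 64x^4 + 64x^3

the result is g(x) = (256/3)x^6 + 72x^5 + 64x^4 + 64x^3


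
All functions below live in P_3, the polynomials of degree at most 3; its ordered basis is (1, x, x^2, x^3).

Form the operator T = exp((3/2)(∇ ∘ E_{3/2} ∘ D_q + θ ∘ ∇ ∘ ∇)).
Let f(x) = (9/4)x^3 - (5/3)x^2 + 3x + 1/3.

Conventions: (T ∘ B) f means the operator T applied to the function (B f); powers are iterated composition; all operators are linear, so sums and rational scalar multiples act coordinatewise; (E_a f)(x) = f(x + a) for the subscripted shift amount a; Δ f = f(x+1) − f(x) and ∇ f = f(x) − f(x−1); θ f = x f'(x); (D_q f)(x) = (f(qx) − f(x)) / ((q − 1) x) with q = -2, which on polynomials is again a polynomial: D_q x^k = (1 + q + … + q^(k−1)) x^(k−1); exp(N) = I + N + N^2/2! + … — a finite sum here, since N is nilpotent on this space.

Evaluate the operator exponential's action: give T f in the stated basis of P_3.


order-1 term: (81/2)x + 91/4
the series for exp((3/2)(∇ ∘ E_{3/2} ∘ D_q + θ ∘ ∇ ∘ ∇)) f terminates at order 1
exp((3/2)(∇ ∘ E_{3/2} ∘ D_q + θ ∘ ∇ ∘ ∇)) f = (9/4)x^3 - (5/3)x^2 + (87/2)x + 277/12

g(x) = (9/4)x^3 - (5/3)x^2 + (87/2)x + 277/12


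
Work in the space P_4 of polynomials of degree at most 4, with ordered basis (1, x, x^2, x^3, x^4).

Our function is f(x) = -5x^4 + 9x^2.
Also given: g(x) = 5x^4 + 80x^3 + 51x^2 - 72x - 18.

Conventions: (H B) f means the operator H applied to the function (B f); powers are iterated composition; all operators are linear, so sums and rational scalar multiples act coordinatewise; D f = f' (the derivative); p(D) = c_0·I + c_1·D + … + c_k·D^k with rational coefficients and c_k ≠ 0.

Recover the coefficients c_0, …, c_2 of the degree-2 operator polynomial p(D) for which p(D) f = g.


D^0 f = -5x^4 + 9x^2
D^1 f = -20x^3 + 18x
D^2 f = -60x^2 + 18
matching coefficients of g against c_0 f + c_1 Df + … from the top degree down determines the c_i
solution: c_0 = -1, c_1 = -4, c_2 = -1

p(D) = -I − 4·D − D^2, i.e. c_0 = -1, c_1 = -4, c_2 = -1


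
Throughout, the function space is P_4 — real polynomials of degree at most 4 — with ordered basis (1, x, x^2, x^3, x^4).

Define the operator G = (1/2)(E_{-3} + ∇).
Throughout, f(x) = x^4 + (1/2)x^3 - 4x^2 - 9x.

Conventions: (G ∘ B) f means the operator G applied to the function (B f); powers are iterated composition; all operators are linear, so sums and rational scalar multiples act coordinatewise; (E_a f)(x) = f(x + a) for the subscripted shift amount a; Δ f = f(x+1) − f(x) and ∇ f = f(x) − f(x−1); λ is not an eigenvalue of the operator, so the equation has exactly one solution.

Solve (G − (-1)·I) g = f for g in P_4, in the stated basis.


g(x) = (2/3)x^4 + (19/9)x^3 - (82/9)x^2 - (322/27)x + 1366/81

write g with unknown coordinates in the stated basis and equate coefficients in (G − (-1)·I) g = f
solving from the highest basis element down gives g = (2/3)x^4 + (19/9)x^3 - (82/9)x^2 - (322/27)x + 1366/81
check: G g = (1/3)x^4 - (29/18)x^3 + (46/9)x^2 + (79/27)x - 1366/81
so G g − (-1)·g = x^4 + (1/2)x^3 - 4x^2 - 9x = f ✓


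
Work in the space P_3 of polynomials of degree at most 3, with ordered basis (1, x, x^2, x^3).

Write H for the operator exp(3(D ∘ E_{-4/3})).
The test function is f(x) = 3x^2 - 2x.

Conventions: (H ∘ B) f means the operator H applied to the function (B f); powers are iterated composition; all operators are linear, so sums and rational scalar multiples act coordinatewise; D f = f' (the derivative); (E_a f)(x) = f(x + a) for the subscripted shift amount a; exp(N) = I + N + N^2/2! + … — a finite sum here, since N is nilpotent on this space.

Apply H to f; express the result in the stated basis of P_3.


the image equals g(x) = 3x^2 + 16x - 3

order-1 term: 18x - 30
order-2 term: 27
the series for exp(3(D ∘ E_{-4/3})) f terminates at order 2
exp(3(D ∘ E_{-4/3})) f = 3x^2 + 16x - 3


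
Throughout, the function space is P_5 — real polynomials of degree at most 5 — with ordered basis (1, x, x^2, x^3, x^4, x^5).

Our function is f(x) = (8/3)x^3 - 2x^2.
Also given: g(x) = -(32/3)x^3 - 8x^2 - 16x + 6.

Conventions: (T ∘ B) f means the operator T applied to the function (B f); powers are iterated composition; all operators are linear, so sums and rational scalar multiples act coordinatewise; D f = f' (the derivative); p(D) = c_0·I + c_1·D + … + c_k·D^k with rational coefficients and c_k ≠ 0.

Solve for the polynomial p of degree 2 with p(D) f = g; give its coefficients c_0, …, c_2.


p(D) = -4·I − 2·D − (3/2)·D^2, i.e. c_0 = -4, c_1 = -2, c_2 = -3/2

D^0 f = (8/3)x^3 - 2x^2
D^1 f = 8x^2 - 4x
D^2 f = 16x - 4
matching coefficients of g against c_0 f + c_1 Df + … from the top degree down determines the c_i
solution: c_0 = -4, c_1 = -2, c_2 = -3/2


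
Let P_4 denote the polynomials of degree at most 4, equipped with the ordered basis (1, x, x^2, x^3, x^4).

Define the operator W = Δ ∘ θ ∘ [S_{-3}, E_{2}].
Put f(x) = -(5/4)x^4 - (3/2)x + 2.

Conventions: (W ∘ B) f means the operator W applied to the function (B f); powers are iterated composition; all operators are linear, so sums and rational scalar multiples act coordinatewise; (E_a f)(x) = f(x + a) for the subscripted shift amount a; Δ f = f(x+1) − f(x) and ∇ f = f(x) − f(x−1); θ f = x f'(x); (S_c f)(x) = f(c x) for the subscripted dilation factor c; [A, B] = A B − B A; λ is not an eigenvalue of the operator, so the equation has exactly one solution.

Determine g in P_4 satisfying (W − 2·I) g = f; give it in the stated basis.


write g with unknown coordinates in the stated basis and equate coefficients in (W − 2·I) g = f
solving from the highest basis element down gives g = (5/8)x^4 - 2430x^2 - (18357/4)x + 55589
check: W g = -4860x^2 - 9180x + 111180
so W g − 2·g = -(5/4)x^4 - (3/2)x + 2 = f ✓

the image equals g(x) = (5/8)x^4 - 2430x^2 - (18357/4)x + 55589


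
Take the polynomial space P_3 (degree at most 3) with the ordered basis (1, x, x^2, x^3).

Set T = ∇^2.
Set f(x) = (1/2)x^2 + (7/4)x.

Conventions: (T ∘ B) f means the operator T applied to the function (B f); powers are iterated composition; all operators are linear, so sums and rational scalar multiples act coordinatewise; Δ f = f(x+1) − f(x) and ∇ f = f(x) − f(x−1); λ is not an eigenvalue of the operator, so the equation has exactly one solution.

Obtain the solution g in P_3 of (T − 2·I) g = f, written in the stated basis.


write g with unknown coordinates in the stated basis and equate coefficients in (T − 2·I) g = f
solving from the highest basis element down gives g = -(1/4)x^2 - (7/8)x - 1/4
check: T g = -1/2
so T g − 2·g = (1/2)x^2 + (7/4)x = f ✓

the image equals g(x) = -(1/4)x^2 - (7/8)x - 1/4


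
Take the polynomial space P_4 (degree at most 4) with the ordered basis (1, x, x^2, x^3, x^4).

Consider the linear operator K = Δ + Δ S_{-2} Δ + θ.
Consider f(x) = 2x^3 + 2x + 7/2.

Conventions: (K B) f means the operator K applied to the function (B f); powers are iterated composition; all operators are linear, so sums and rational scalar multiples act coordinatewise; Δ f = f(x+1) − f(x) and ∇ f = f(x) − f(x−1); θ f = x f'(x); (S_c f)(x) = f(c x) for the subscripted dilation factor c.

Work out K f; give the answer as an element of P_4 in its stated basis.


the image equals g(x) = 6x^3 + 6x^2 + 56x + 16

Δ f = 6x^2 + 6x + 4
Δ f = 6x^2 + 6x + 4
S_{-2} Δ f = 24x^2 - 12x + 4
Δ S_{-2} Δ f = 48x + 12
θ f = 6x^3 + 2x
(Δ + Δ S_{-2} Δ + θ) f = 6x^3 + 6x^2 + 56x + 16


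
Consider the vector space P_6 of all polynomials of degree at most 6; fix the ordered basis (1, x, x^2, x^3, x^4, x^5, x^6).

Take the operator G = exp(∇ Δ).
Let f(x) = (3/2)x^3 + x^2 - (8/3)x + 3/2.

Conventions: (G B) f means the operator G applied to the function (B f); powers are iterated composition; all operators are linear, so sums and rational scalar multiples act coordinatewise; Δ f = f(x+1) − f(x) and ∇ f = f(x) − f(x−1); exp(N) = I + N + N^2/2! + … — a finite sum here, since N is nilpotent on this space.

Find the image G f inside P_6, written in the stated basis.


order-1 term: 9x + 2
the series for exp(∇ Δ) f terminates at order 1
exp(∇ Δ) f = (3/2)x^3 + x^2 + (19/3)x + 7/2

the result is g(x) = (3/2)x^3 + x^2 + (19/3)x + 7/2


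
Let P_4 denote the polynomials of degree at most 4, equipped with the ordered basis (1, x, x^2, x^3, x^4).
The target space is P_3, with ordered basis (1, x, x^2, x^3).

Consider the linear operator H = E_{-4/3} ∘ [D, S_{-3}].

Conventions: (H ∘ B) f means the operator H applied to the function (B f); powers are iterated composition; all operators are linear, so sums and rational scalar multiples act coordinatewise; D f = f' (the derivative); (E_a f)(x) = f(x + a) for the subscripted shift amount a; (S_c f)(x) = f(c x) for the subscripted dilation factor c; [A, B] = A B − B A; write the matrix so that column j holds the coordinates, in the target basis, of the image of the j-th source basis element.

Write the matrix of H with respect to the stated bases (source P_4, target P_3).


image of 1: 0
image of x: -4
image of x^2: 24x - 32
image of x^3: -108x^2 + 288x - 192
image of x^4: 432x^3 - 1728x^2 + 2304x - 1024
each image's coordinates form column j of the matrix

the matrix is [[0, -4, -32, -192, -1024]; [0, 0, 24, 288, 2304]; [0, 0, 0, -108, -1728]; [0, 0, 0, 0, 432]] (rows listed top to bottom)


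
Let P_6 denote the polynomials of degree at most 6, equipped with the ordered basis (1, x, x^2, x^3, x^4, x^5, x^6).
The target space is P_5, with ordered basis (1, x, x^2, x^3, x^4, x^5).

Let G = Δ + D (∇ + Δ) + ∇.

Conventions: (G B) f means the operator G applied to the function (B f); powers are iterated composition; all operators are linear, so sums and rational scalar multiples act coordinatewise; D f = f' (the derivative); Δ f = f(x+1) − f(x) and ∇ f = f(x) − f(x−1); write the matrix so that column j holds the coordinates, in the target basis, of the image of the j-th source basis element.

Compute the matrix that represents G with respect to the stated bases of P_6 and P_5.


the matrix is [[0, 2, 4, 2, 8, 2, 12]; [0, 0, 4, 12, 8, 40, 12]; [0, 0, 0, 6, 24, 20, 120]; [0, 0, 0, 0, 8, 40, 40]; [0, 0, 0, 0, 0, 10, 60]; [0, 0, 0, 0, 0, 0, 12]] (rows listed top to bottom)

image of 1: 0
image of x: 2
image of x^2: 4x + 4
image of x^3: 6x^2 + 12x + 2
image of x^4: 8x^3 + 24x^2 + 8x + 8
image of x^5: 10x^4 + 40x^3 + 20x^2 + 40x + 2
image of x^6: 12x^5 + 60x^4 + 40x^3 + 120x^2 + 12x + 12
each image's coordinates form column j of the matrix


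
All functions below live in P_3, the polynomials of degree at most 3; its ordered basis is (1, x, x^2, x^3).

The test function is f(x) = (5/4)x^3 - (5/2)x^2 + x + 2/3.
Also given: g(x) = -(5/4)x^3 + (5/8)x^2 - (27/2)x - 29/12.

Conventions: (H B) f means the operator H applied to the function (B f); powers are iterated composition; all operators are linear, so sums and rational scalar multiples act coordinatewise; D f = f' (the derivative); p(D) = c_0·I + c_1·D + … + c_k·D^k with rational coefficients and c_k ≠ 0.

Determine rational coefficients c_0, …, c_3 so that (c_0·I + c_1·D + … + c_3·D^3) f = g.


D^0 f = (5/4)x^3 - (5/2)x^2 + x + 2/3
D^1 f = (15/4)x^2 - 5x + 1
D^2 f = (15/2)x - 5
D^3 f = 15/2
matching coefficients of g against c_0 f + c_1 Df + … from the top degree down determines the c_i
solution: c_0 = -1, c_1 = -1/2, c_2 = -2, c_3 = -3/2

p(D) = -I − (1/2)·D − 2·D^2 − (3/2)·D^3, i.e. c_0 = -1, c_1 = -1/2, c_2 = -2, c_3 = -3/2


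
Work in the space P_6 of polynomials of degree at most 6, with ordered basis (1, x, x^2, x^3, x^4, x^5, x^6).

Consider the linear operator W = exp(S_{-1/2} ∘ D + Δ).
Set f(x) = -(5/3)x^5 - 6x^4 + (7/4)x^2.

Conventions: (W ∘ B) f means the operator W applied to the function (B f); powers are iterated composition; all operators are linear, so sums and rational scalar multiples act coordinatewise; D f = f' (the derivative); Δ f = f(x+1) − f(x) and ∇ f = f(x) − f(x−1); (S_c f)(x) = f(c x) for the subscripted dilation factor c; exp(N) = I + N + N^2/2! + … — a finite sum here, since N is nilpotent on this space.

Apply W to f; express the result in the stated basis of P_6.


g(x) = -(5/3)x^5 - (713/48)x^4 - (10207/192)x^3 - (42873/256)x^2 - (564811/3072)x - 680161/3072

order-1 term: -(425/48)x^4 - (113/3)x^3 - (158/3)x^2 - (367/12)x - 71/12
order-2 term: -(2975/192)x^3 - (1555/16)x^2 - (2413/24)x - 7697/96
order-3 term: -(14875/768)x^2 - (3065/64)x - 20081/192
order-4 term: -(14875/3072)x - 88435/3072
order-5 term: -2975/1536
the series for exp(S_{-1/2} ∘ D + Δ) f terminates at order 5
exp(S_{-1/2} ∘ D + Δ) f = -(5/3)x^5 - (713/48)x^4 - (10207/192)x^3 - (42873/256)x^2 - (564811/3072)x - 680161/3072


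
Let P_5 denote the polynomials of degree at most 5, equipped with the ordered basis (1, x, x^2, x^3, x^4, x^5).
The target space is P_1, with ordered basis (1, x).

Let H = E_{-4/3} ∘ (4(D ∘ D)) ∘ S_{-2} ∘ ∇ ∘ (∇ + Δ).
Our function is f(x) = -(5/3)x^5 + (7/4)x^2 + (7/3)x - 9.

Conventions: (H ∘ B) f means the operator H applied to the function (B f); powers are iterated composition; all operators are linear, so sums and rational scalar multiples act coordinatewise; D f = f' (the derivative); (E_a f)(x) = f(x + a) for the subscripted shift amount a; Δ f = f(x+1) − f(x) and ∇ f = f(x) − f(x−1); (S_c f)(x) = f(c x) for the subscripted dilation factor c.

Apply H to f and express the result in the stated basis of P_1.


∇ f = -(25/3)x^4 + (50/3)x^3 - (50/3)x^2 + (71/6)x - 13/12
Δ f = -(25/3)x^4 - (50/3)x^3 - (50/3)x^2 - (29/6)x + 29/12
(∇ + Δ) f = -(50/3)x^4 - (100/3)x^2 + 7x + 4/3
∇ (∇ + Δ) f = -(200/3)x^3 + 100x^2 - (400/3)x + 57
S_{-2} ∇ (∇ + Δ) f = (1600/3)x^3 + 400x^2 + (800/3)x + 57
D (S_{-2} ∘ ∇) (∇ + Δ) f = 1600x^2 + 800x + 800/3
D D (S_{-2} ∘ ∇) (∇ + Δ) f = 3200x + 800
(4(D ∘ D)) (S_{-2} ∘ ∇) (∇ + Δ) f = 12800x + 3200
E_{-4/3} ((4(D ∘ D)) ∘ S_{-2} ∘ ∇ ∘ (∇ + Δ)) f = 12800x - 41600/3

g(x) = 12800x - 41600/3


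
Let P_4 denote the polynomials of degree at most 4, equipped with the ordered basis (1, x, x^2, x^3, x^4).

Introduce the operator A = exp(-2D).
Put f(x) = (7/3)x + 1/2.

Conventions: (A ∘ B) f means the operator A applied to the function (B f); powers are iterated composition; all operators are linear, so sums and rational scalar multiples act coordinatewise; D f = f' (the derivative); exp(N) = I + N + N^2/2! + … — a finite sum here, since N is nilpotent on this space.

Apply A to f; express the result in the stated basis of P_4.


order-1 term: -14/3
the series for exp(-2D) f terminates at order 1
exp(-2D) f = (7/3)x - 25/6

the image equals g(x) = (7/3)x - 25/6


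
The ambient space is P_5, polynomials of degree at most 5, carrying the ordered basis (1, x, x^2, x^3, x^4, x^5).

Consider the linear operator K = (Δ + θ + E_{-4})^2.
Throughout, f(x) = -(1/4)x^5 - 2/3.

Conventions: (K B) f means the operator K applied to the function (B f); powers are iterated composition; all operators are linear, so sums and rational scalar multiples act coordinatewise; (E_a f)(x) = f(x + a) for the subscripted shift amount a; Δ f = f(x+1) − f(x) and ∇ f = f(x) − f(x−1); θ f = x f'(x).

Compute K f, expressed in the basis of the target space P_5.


the result is g(x) = -9x^5 + (165/4)x^4 - 470x^3 + (4365/2)x^2 - (13255/2)x + 108865/12

Δ f = -(5/4)x^4 - (5/2)x^3 - (5/2)x^2 - (5/4)x - 1/4
θ f = -(5/4)x^5
E_{-4} f = -(1/4)x^5 + 5x^4 - 40x^3 + 160x^2 - 320x + 766/3
(Δ + θ + E_{-4}) f = -(3/2)x^5 + (15/4)x^4 - (85/2)x^3 + (315/2)x^2 - (1285/4)x + 3061/12
Δ (Δ + θ + E_{-4}) f = -(15/2)x^4 - 120x^2 + 195x - 204
θ (Δ + θ + E_{-4}) f = -(15/2)x^5 + 15x^4 - (255/2)x^3 + 315x^2 - (1285/4)x
E_{-4} (Δ + θ + E_{-4}) f = -(3/2)x^5 + (135/4)x^4 - (685/2)x^3 + (3975/2)x^2 - (26005/4)x + 111313/12
(Δ + θ + E_{-4}) (Δ + θ + E_{-4}) f = -9x^5 + (165/4)x^4 - 470x^3 + (4365/2)x^2 - (13255/2)x + 108865/12


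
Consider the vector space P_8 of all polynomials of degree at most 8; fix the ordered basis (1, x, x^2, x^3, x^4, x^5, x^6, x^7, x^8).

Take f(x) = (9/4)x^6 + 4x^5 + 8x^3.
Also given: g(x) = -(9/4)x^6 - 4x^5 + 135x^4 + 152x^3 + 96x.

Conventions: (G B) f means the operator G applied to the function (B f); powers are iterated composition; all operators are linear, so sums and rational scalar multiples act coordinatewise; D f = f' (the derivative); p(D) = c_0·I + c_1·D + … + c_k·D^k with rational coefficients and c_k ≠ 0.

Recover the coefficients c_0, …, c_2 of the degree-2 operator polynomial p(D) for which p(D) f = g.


D^0 f = (9/4)x^6 + 4x^5 + 8x^3
D^1 f = (27/2)x^5 + 20x^4 + 24x^2
D^2 f = (135/2)x^4 + 80x^3 + 48x
matching coefficients of g against c_0 f + c_1 Df + … from the top degree down determines the c_i
solution: c_0 = -1, c_1 = 0, c_2 = 2

c_0 = -1, c_1 = 0, c_2 = 2


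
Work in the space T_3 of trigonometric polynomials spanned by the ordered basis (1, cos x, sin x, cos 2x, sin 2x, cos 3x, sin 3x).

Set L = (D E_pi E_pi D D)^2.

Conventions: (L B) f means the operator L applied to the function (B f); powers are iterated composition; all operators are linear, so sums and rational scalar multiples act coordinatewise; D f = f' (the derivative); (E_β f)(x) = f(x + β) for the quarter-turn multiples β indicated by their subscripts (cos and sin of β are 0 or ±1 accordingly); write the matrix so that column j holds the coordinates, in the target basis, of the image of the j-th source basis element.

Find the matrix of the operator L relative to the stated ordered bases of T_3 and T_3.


the matrix is [[0, 0, 0, 0, 0, 0, 0]; [0, -1, 0, 0, 0, 0, 0]; [0, 0, -1, 0, 0, 0, 0]; [0, 0, 0, -64, 0, 0, 0]; [0, 0, 0, 0, -64, 0, 0]; [0, 0, 0, 0, 0, -729, 0]; [0, 0, 0, 0, 0, 0, -729]] (rows listed top to bottom)

image of 1: 0
image of cos x: -cos x
image of sin x: -sin x
image of cos 2x: -64cos 2x
image of sin 2x: -64sin 2x
image of cos 3x: -729cos 3x
image of sin 3x: -729sin 3x
each image's coordinates form column j of the matrix


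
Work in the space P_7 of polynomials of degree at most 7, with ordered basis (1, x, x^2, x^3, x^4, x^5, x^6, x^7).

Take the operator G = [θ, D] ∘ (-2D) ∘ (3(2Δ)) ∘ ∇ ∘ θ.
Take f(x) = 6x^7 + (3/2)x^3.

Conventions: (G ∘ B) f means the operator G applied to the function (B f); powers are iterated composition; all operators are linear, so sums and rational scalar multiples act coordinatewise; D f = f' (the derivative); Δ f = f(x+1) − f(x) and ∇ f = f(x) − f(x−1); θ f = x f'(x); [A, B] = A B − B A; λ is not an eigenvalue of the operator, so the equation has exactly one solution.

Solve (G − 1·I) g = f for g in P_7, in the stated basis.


the image equals g(x) = -6x^7 - (846723/2)x^3 - 211680x

write g with unknown coordinates in the stated basis and equate coefficients in (G − 1·I) g = f
solving from the highest basis element down gives g = -6x^7 - (846723/2)x^3 - 211680x
check: G g = -423360x^3 - 211680x
so G g − 1·g = 6x^7 + (3/2)x^3 = f ✓


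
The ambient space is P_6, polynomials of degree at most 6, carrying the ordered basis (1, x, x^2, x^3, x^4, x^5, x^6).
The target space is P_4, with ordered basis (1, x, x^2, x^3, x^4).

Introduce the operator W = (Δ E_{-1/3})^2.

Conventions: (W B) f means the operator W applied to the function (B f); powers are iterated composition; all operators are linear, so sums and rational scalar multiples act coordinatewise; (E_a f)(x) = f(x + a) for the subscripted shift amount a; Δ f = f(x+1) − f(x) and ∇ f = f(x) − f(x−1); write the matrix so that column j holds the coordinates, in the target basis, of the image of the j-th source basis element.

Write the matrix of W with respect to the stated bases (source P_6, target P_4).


image of 1: 0
image of x: 0
image of x^2: 2
image of x^3: 6x + 2
image of x^4: 12x^2 + 8x + 10/3
image of x^5: 20x^3 + 20x^2 + (50/3)x + 110/27
image of x^6: 30x^4 + 40x^3 + 50x^2 + (220/9)x + 154/27
each image's coordinates form column j of the matrix

the matrix is [[0, 0, 2, 2, 10/3, 110/27, 154/27]; [0, 0, 0, 6, 8, 50/3, 220/9]; [0, 0, 0, 0, 12, 20, 50]; [0, 0, 0, 0, 0, 20, 40]; [0, 0, 0, 0, 0, 0, 30]] (rows listed top to bottom)


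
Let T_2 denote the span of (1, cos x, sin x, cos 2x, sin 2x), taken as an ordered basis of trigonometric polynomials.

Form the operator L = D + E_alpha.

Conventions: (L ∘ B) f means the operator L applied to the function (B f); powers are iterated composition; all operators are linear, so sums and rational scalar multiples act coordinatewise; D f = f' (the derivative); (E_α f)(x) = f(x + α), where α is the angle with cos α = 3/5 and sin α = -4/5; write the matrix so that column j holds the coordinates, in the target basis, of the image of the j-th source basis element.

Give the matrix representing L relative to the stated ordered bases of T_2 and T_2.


the matrix is [[1, 0, 0, 0, 0]; [0, 3/5, 1/5, 0, 0]; [0, -1/5, 3/5, 0, 0]; [0, 0, 0, -7/25, 26/25]; [0, 0, 0, -26/25, -7/25]] (rows listed top to bottom)

image of 1: 1
image of cos x: (3/5)cos x - (1/5)sin x
image of sin x: (1/5)cos x + (3/5)sin x
image of cos 2x: -(7/25)cos 2x - (26/25)sin 2x
image of sin 2x: (26/25)cos 2x - (7/25)sin 2x
each image's coordinates form column j of the matrix


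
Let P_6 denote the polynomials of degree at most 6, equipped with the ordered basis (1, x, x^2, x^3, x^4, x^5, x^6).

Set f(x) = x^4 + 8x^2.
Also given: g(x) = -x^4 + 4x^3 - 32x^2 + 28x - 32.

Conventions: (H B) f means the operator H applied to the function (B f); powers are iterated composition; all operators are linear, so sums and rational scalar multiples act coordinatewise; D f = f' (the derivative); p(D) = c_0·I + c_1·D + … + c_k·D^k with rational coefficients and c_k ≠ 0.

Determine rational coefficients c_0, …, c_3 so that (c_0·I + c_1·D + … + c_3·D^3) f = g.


p(D) = -I + D − 2·D^2 + (1/2)·D^3, i.e. c_0 = -1, c_1 = 1, c_2 = -2, c_3 = 1/2

D^0 f = x^4 + 8x^2
D^1 f = 4x^3 + 16x
D^2 f = 12x^2 + 16
D^3 f = 24x
matching coefficients of g against c_0 f + c_1 Df + … from the top degree down determines the c_i
solution: c_0 = -1, c_1 = 1, c_2 = -2, c_3 = 1/2


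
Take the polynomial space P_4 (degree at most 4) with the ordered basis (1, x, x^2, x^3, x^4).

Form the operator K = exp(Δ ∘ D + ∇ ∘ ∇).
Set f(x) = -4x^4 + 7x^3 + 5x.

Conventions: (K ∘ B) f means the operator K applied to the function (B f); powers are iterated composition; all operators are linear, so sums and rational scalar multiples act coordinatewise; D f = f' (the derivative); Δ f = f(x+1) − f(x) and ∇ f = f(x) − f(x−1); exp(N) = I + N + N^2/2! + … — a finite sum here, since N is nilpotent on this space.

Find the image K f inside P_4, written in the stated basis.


order-1 term: -96x^2 + 132x - 93
order-2 term: -192
the series for exp(Δ ∘ D + ∇ ∘ ∇) f terminates at order 2
exp(Δ ∘ D + ∇ ∘ ∇) f = -4x^4 + 7x^3 - 96x^2 + 137x - 285

g(x) = -4x^4 + 7x^3 - 96x^2 + 137x - 285


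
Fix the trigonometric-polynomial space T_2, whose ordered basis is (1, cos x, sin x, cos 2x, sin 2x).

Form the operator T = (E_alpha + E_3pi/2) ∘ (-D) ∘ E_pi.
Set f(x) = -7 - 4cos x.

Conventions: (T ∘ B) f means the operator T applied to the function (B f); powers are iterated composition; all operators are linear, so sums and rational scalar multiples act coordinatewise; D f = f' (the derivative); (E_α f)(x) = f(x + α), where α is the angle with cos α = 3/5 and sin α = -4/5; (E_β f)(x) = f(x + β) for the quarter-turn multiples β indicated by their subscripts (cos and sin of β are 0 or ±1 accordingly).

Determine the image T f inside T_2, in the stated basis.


the result is g(x) = -(36/5)cos x + (12/5)sin x

E_pi f = -7 + 4cos x
D E_pi f = -4sin x
(-D) E_pi f = 4sin x
E_alpha (-D) E_pi f = -(16/5)cos x + (12/5)sin x
E_3pi/2 (-D) E_pi f = -4cos x
(E_alpha + E_3pi/2) (-D) E_pi f = -(36/5)cos x + (12/5)sin x


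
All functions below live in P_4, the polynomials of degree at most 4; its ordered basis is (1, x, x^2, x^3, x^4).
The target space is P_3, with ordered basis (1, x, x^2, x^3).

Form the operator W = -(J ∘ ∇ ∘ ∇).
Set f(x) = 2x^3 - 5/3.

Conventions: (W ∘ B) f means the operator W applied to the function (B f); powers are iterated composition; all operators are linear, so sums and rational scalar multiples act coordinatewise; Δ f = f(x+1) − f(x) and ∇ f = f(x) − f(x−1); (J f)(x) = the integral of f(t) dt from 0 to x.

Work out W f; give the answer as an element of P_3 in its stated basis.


∇ f = 6x^2 - 6x + 2
∇ ∇ f = 12x - 12
J (∇ ∘ ∇) f = 6x^2 - 12x
(-(J ∘ ∇ ∘ ∇)) f = -6x^2 + 12x

g(x) = -6x^2 + 12x


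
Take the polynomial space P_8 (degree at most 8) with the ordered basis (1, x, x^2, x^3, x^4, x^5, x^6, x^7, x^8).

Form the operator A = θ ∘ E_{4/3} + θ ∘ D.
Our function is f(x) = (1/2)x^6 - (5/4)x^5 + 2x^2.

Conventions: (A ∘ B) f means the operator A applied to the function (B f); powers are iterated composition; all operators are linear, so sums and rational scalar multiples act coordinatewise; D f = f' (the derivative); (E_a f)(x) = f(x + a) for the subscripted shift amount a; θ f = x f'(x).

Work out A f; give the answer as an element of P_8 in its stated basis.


the image equals g(x) = 3x^6 + (115/4)x^5 - 5x^4 + (40/9)x^3 - (212/27)x^2 + (20/9)x

E_{4/3} f = (1/2)x^6 + (11/4)x^5 + 5x^4 + (40/27)x^3 - (106/27)x^2 - (16/9)x + 800/729
θ E_{4/3} f = 3x^6 + (55/4)x^5 + 20x^4 + (40/9)x^3 - (212/27)x^2 - (16/9)x
D f = 3x^5 - (25/4)x^4 + 4x
θ D f = 15x^5 - 25x^4 + 4x
(θ ∘ E_{4/3} + θ ∘ D) f = 3x^6 + (115/4)x^5 - 5x^4 + (40/9)x^3 - (212/27)x^2 + (20/9)x


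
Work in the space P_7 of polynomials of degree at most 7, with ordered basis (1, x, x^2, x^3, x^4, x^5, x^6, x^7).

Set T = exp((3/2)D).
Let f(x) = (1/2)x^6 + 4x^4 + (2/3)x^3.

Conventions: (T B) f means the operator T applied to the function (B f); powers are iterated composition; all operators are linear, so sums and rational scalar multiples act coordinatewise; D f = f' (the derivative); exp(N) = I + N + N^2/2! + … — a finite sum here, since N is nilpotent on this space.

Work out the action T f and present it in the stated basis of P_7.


order-1 term: (9/2)x^5 + 24x^3 + 3x^2
order-2 term: (135/8)x^4 + 54x^2 + (9/2)x
order-3 term: (135/4)x^3 + 54x + 9/4
order-4 term: (1215/32)x^2 + 81/4
order-5 term: (729/32)x
order-6 term: 729/128
the series for exp((3/2)D) f terminates at order 6
exp((3/2)D) f = (1/2)x^6 + (9/2)x^5 + (167/8)x^4 + (701/12)x^3 + (3039/32)x^2 + (2601/32)x + 3609/128

g(x) = (1/2)x^6 + (9/2)x^5 + (167/8)x^4 + (701/12)x^3 + (3039/32)x^2 + (2601/32)x + 3609/128


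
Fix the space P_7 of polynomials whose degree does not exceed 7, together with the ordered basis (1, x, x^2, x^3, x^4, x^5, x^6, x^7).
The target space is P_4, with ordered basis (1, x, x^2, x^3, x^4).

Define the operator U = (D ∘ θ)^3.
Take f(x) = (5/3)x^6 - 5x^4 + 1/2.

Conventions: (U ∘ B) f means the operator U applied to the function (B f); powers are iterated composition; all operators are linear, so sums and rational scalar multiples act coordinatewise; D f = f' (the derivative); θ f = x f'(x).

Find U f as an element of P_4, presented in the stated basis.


θ f = 10x^6 - 20x^4
D θ f = 60x^5 - 80x^3
θ (D ∘ θ) f = 300x^5 - 240x^3
D θ (D ∘ θ) f = 1500x^4 - 720x^2
θ (D ∘ θ) (D ∘ θ) f = 6000x^4 - 1440x^2
D θ (D ∘ θ) (D ∘ θ) f = 24000x^3 - 2880x

the result is g(x) = 24000x^3 - 2880x


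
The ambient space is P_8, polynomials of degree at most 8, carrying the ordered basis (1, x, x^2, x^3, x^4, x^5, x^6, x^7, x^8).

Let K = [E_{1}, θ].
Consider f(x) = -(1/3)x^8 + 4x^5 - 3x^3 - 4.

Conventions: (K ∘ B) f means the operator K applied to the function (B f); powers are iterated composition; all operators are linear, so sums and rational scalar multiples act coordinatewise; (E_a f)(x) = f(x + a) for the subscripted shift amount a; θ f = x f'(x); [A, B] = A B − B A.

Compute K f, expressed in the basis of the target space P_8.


the image equals g(x) = -(8/3)x^7 - (56/3)x^6 - 56x^5 - (220/3)x^4 - (40/3)x^3 + 55x^2 + (130/3)x + 25/3

θ f = -(8/3)x^8 + 20x^5 - 9x^3
E_{1} θ f = -(8/3)x^8 - (64/3)x^7 - (224/3)x^6 - (388/3)x^5 - (260/3)x^4 + (125/3)x^3 + (295/3)x^2 + (155/3)x + 25/3
E_{1} f = -(1/3)x^8 - (8/3)x^7 - (28/3)x^6 - (44/3)x^5 - (10/3)x^4 + (55/3)x^3 + (65/3)x^2 + (25/3)x - 10/3
θ E_{1} f = -(8/3)x^8 - (56/3)x^7 - 56x^6 - (220/3)x^5 - (40/3)x^4 + 55x^3 + (130/3)x^2 + (25/3)x
[E_{1}, θ] f = -(8/3)x^7 - (56/3)x^6 - 56x^5 - (220/3)x^4 - (40/3)x^3 + 55x^2 + (130/3)x + 25/3


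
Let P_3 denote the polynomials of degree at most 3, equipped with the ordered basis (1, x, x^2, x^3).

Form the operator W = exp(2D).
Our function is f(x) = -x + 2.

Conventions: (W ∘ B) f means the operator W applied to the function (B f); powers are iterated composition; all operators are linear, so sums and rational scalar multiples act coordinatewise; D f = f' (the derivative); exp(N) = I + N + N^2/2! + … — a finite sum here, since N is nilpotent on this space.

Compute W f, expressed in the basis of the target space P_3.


order-1 term: -2
the series for exp(2D) f terminates at order 1
exp(2D) f = -x

the result is g(x) = -x


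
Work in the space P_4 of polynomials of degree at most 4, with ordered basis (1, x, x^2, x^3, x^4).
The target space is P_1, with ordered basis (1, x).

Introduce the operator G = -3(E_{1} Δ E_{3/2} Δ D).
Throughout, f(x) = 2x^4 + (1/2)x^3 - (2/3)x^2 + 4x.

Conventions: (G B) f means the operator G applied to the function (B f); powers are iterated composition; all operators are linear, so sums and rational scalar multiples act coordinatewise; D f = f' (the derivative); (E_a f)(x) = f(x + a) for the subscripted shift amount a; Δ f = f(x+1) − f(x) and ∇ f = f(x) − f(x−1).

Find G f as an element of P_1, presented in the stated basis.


g(x) = -144x - 513

D f = 8x^3 + (3/2)x^2 - (4/3)x + 4
Δ D f = 24x^2 + 27x + 49/6
E_{3/2} (Δ D) f = 24x^2 + 99x + 308/3
Δ E_{3/2} (Δ D) f = 48x + 123
E_{1} (Δ E_{3/2}) (Δ D) f = 48x + 171
(-3(E_{1} Δ E_{3/2} Δ D)) f = -144x - 513


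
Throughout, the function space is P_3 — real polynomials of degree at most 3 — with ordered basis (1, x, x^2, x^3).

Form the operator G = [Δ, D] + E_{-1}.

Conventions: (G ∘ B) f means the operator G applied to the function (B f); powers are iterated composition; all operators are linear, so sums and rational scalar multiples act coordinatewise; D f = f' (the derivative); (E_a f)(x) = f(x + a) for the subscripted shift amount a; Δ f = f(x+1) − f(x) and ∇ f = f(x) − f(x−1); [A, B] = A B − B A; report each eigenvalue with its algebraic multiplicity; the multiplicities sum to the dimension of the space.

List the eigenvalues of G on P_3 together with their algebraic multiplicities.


image of 1: 1
image of x: x - 1
image of x^2: x^2 - 2x + 1
image of x^3: x^3 - 3x^2 + 3x - 1
the matrix is upper triangular; its diagonal is (1, 1, 1, 1)
for a triangular matrix the eigenvalues are the diagonal entries, with algebraic multiplicity their repetition count

λ = 1 (multiplicity 4)


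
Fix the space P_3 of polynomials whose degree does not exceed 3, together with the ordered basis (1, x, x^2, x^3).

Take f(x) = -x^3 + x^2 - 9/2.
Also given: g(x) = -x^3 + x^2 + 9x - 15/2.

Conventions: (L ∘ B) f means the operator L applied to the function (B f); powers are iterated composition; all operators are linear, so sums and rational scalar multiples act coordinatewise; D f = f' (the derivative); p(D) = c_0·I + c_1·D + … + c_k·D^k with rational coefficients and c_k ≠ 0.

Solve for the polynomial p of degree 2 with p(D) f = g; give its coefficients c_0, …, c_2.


p(D) = I − (3/2)·D^2, i.e. c_0 = 1, c_1 = 0, c_2 = -3/2

D^0 f = -x^3 + x^2 - 9/2
D^1 f = -3x^2 + 2x
D^2 f = -6x + 2
matching coefficients of g against c_0 f + c_1 Df + … from the top degree down determines the c_i
solution: c_0 = 1, c_1 = 0, c_2 = -3/2


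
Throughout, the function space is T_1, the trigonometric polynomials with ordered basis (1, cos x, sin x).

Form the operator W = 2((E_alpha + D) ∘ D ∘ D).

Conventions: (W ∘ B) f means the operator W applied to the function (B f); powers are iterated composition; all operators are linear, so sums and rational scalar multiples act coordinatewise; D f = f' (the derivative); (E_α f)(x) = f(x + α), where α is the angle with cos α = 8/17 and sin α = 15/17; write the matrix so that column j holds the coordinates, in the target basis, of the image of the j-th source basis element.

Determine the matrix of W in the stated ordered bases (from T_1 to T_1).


the matrix is [[0, 0, 0]; [0, -16/17, -64/17]; [0, 64/17, -16/17]] (rows listed top to bottom)

image of 1: 0
image of cos x: -(16/17)cos x + (64/17)sin x
image of sin x: -(64/17)cos x - (16/17)sin x
each image's coordinates form column j of the matrix


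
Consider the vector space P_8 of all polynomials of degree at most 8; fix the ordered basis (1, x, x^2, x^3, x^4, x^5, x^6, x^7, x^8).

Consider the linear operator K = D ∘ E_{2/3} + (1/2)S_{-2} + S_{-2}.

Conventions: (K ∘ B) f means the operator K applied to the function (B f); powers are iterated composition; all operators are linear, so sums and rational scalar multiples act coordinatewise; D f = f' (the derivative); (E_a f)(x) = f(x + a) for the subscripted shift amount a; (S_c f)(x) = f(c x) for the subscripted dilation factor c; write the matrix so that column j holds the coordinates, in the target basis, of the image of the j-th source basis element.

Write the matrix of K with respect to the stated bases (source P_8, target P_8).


the matrix is [[3/2, 1, 4/3, 4/3, 32/27, 80/81, 64/81, 448/729, 1024/2187]; [0, -3, 2, 4, 16/3, 160/27, 160/27, 448/81, 3584/729]; [0, 0, 6, 3, 8, 40/3, 160/9, 560/27, 1792/81]; [0, 0, 0, -12, 4, 40/3, 80/3, 1120/27, 4480/81]; [0, 0, 0, 0, 24, 5, 20, 140/3, 2240/27]; [0, 0, 0, 0, 0, -48, 6, 28, 224/3]; [0, 0, 0, 0, 0, 0, 96, 7, 112/3]; [0, 0, 0, 0, 0, 0, 0, -192, 8]; [0, 0, 0, 0, 0, 0, 0, 0, 384]] (rows listed top to bottom)

image of 1: 3/2
image of x: -3x + 1
image of x^2: 6x^2 + 2x + 4/3
image of x^3: -12x^3 + 3x^2 + 4x + 4/3
image of x^4: 24x^4 + 4x^3 + 8x^2 + (16/3)x + 32/27
image of x^5: -48x^5 + 5x^4 + (40/3)x^3 + (40/3)x^2 + (160/27)x + 80/81
image of x^6: 96x^6 + 6x^5 + 20x^4 + (80/3)x^3 + (160/9)x^2 + (160/27)x + 64/81
image of x^7: -192x^7 + 7x^6 + 28x^5 + (140/3)x^4 + (1120/27)x^3 + (560/27)x^2 + (448/81)x + 448/729
image of x^8: 384x^8 + 8x^7 + (112/3)x^6 + (224/3)x^5 + (2240/27)x^4 + (4480/81)x^3 + (1792/81)x^2 + (3584/729)x + 1024/2187
each image's coordinates form column j of the matrix
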